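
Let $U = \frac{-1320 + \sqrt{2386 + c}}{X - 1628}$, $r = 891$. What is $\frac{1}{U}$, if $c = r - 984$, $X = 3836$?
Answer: $- \frac{2914560}{1740107} - \frac{2208 \sqrt{2293}}{1740107} \approx -1.7357$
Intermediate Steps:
$c = -93$ ($c = 891 - 984 = -93$)
$U = - \frac{55}{92} + \frac{\sqrt{2293}}{2208}$ ($U = \frac{-1320 + \sqrt{2386 - 93}}{3836 - 1628} = \frac{-1320 + \sqrt{2293}}{2208} = \left(-1320 + \sqrt{2293}\right) \frac{1}{2208} = - \frac{55}{92} + \frac{\sqrt{2293}}{2208} \approx -0.57614$)
$\frac{1}{U} = \frac{1}{- \frac{55}{92} + \frac{\sqrt{2293}}{2208}}$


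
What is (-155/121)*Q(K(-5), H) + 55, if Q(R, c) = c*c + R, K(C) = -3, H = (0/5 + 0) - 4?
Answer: 4640/121 ≈ 38.347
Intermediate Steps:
H = -4 (H = (0*(⅕) + 0) - 4 = (0 + 0) - 4 = 0 - 4 = -4)
Q(R, c) = R + c² (Q(R, c) = c² + R = R + c²)
(-155/121)*Q(K(-5), H) + 55 = (-155/121)*(-3 + (-4)²) + 55 = (-155*1/121)*(-3 + 16) + 55 = -155/121*13 + 55 = -2015/121 + 55 = 4640/121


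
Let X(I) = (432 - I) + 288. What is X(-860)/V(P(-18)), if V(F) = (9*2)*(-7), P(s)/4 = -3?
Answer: -790/63 ≈ -12.540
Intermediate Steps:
P(s) = -12 (P(s) = 4*(-3) = -12)
V(F) = -126 (V(F) = 18*(-7) = -126)
X(I) = 720 - I
X(-860)/V(P(-18)) = (720 - 1*(-860))/(-126) = (720 + 860)*(-1/126) = 1580*(-1/126) = -790/63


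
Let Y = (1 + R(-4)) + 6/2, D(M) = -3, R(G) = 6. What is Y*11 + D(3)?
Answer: 107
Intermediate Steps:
Y = 10 (Y = (1 + 6) + 6/2 = 7 + 6*(½) = 7 + 3 = 10)
Y*11 + D(3) = 10*11 - 3 = 110 - 3 = 107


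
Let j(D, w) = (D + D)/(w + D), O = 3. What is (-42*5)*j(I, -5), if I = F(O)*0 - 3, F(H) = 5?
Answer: -315/2 ≈ -157.50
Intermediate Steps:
I = -3 (I = 5*0 - 3 = 0 - 3 = -3)
j(D, w) = 2*D/(D + w) (j(D, w) = (2*D)/(D + w) = 2*D/(D + w))
(-42*5)*j(I, -5) = (-42*5)*(2*(-3)/(-3 - 5)) = -420*(-3)/(-8) = -420*(-3)*(-1)/8 = -210*¾ = -315/2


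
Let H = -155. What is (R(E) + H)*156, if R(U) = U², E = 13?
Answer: 2184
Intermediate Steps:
(R(E) + H)*156 = (13² - 155)*156 = (169 - 155)*156 = 14*156 = 2184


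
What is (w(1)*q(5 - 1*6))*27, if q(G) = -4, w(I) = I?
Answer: -108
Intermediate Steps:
(w(1)*q(5 - 1*6))*27 = (1*(-4))*27 = -4*27 = -108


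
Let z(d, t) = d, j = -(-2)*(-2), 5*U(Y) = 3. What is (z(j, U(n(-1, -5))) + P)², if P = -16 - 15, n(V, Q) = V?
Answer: 1225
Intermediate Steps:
U(Y) = ⅗ (U(Y) = (⅕)*3 = ⅗)
P = -31
j = -4 (j = -1*4 = -4)
(z(j, U(n(-1, -5))) + P)² = (-4 - 31)² = (-35)² = 1225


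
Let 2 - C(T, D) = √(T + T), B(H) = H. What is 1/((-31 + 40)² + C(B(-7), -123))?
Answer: 83/6903 + I*√14/6903 ≈ 0.012024 + 0.00054203*I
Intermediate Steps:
C(T, D) = 2 - √2*√T (C(T, D) = 2 - √(T + T) = 2 - √(2*T) = 2 - √2*√T)
1/((-31 + 40)² + C(B(-7), -123)) = 1/((-31 + 40)² + (2 - √2*√(-7))) = 1/(9² + (2 - √2*I*√7)) = 1/(81 + (2 - I*√14)) = 1/(83 - I*√14)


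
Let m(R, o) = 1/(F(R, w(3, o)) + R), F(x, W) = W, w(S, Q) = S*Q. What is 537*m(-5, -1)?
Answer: -537/8 ≈ -67.125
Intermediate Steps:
w(S, Q) = Q*S
m(R, o) = 1/(R + 3*o) (m(R, o) = 1/(o*3 + R) = 1/(3*o + R) = 1/(R + 3*o))
537*m(-5, -1) = 537/(-5 + 3*(-1)) = 537/(-5 - 3) = 537/(-8) = 537*(-1/8) = -537/8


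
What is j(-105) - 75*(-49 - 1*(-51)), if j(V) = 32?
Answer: -118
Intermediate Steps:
j(-105) - 75*(-49 - 1*(-51)) = 32 - 75*(-49 - 1*(-51)) = 32 - 75*(-49 + 51) = 32 - 75*2 = 32 - 150 = -118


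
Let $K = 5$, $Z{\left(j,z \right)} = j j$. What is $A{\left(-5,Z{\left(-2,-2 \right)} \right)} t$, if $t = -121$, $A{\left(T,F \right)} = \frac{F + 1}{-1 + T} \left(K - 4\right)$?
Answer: $\frac{605}{6} \approx 100.83$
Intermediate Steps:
$Z{\left(j,z \right)} = j^{2}$
$A{\left(T,F \right)} = \frac{1 + F}{-1 + T}$ ($A{\left(T,F \right)} = \frac{F + 1}{-1 + T} \left(5 - 4\right) = \frac{1 + F}{-1 + T} 1 = \frac{1 + F}{-1 + T}$)
$A{\left(-5,Z{\left(-2,-2 \right)} \right)} t = \frac{1 + \left(-2\right)^{2}}{-1 - 5} \left(-121\right) = \frac{1 + 4}{-6} \left(-121\right) = \left(- \frac{1}{6}\right) 5 \left(-121\right) = \left(- \frac{5}{6}\right) \left(-121\right) = \frac{605}{6}$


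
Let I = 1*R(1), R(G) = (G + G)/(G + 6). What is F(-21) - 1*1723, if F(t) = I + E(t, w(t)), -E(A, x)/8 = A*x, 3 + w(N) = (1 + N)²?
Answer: 454813/7 ≈ 64973.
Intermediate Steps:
w(N) = -3 + (1 + N)²
E(A, x) = -8*A*x
R(G) = 2*G/(6 + G) (R(G) = (2*G)/(6 + G) = 2*G/(6 + G))
I = 2/7 (I = 1*(2*1/(6 + 1)) = 1*(2*1/7) = 1*(2*1*(⅐)) = 1*(2/7) = 2/7 ≈ 0.28571)
F(t) = 2/7 - 8*t*(-3 + (1 + t)²)
F(-21) - 1*1723 = (2/7 - 8*(-21)*(-3 + (1 - 21)²)) - 1*1723 = (2/7 - 8*(-21)*(-3 + (-20)²)) - 1723 = (2/7 - 8*(-21)*(-3 + 400)) - 1723 = (2/7 - 8*(-21)*397) - 1723 = (2/7 + 66696) - 1723 = 466874/7 - 1723 = 454813/7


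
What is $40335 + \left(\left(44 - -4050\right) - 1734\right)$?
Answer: $42695$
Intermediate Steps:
$40335 + \left(\left(44 - -4050\right) - 1734\right) = 40335 + \left(\left(44 + 4050\right) - 1734\right) = 40335 + \left(4094 - 1734\right) = 40335 + 2360 = 42695$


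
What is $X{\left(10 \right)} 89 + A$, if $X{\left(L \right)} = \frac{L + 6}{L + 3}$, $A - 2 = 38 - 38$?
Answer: $\frac{1450}{13} \approx 111.54$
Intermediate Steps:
$A = 2$ ($A = 2 + \left(38 - 38\right) = 2 + 0 = 2$)
$X{\left(L \right)} = \frac{6 + L}{3 + L}$
$X{\left(10 \right)} 89 + A = \frac{6 + 10}{3 + 10} \cdot 89 + 2 = \frac{1}{13} \cdot 16 \cdot 89 + 2 = \frac{16}{13} \cdot 89 + 2 = \frac{1424}{13} + 2 = \frac{1450}{13}$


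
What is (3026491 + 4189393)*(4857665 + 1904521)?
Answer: 48795149762424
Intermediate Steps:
(3026491 + 4189393)*(4857665 + 1904521) = 7215884*6762186 = 48795149762424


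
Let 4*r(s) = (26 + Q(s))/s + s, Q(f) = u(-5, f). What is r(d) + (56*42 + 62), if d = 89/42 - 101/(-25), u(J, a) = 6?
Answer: 65644721689/27161400 ≈ 2416.8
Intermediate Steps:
Q(f) = 6
d = 6467/1050 (d = 89*(1/42) - 101*(-1/25) = 89/42 + 101/25 = 6467/1050 ≈ 6.1590)
r(s) = 8/s + s/4 (r(s) = ((26 + 6)/s + s)/4 = (32/s + s)/4 = (s + 32/s)/4 = 8/s + s/4)
r(d) + (56*42 + 62) = (8/(6467/1050) + (¼)*(6467/1050)) + (56*42 + 62) = (8*(1050/6467) + 6467/4200) + (2352 + 62) = (8400/6467 + 6467/4200) + 2414 = 77102089/27161400 + 2414 = 65644721689/27161400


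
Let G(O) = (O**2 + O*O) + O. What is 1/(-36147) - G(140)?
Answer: -1422022981/36147 ≈ -39340.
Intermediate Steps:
G(O) = O + 2*O**2 (G(O) = (O**2 + O**2) + O = 2*O**2 + O = O + 2*O**2)
1/(-36147) - G(140) = 1/(-36147) - 140*(1 + 2*140) = -1/36147 - 140*(1 + 280) = -1/36147 - 140*281 = -1/36147 - 1*39340 = -1/36147 - 39340 = -1422022981/36147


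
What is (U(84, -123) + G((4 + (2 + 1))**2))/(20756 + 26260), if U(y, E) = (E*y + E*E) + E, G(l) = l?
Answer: 4723/47016 ≈ 0.10046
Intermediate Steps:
U(y, E) = E + E**2 + E*y (U(y, E) = (E*y + E**2) + E = (E**2 + E*y) + E = E + E**2 + E*y)
(U(84, -123) + G((4 + (2 + 1))**2))/(20756 + 26260) = (-123*(1 - 123 + 84) + (4 + (2 + 1))**2)/(20756 + 26260) = (-123*(-38) + (4 + 3)**2)/47016 = (4674 + 7**2)*(1/47016) = (4674 + 49)*(1/47016) = 4723*(1/47016) = 4723/47016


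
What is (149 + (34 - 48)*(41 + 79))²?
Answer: 2343961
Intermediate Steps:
(149 + (34 - 48)*(41 + 79))² = (149 - 14*120)² = (149 - 1680)² = (-1531)² = 2343961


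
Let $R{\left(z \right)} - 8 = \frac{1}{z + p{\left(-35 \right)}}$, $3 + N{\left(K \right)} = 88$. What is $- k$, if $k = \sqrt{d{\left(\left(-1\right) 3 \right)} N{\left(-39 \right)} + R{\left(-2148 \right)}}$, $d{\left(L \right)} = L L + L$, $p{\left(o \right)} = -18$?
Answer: $- \frac{\sqrt{6731922}}{114} \approx -22.76$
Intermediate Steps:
$N{\left(K \right)} = 85$ ($N{\left(K \right)} = -3 + 88 = 85$)
$R{\left(z \right)} = 8 + \frac{1}{-18 + z}$ ($R{\left(z \right)} = 8 + \frac{1}{z - 18} = 8 + \frac{1}{-18 + z}$)
$d{\left(L \right)} = L + L^{2}$ ($d{\left(L \right)} = L^{2} + L = L + L^{2}$)
$k = \frac{\sqrt{6731922}}{114}$ ($k = \sqrt{\left(-1\right) 3 \left(1 - 3\right) 85 + \frac{-143 + 8 \left(-2148\right)}{-18 - 2148}} = \sqrt{- 3 \left(1 - 3\right) 85 + \frac{-143 - 17184}{-2166}} = \sqrt{\left(-3\right) \left(-2\right) 85 - - \frac{17327}{2166}} = \sqrt{6 \cdot 85 + \frac{17327}{2166}} = \sqrt{510 + \frac{17327}{2166}} = \sqrt{\frac{1121987}{2166}} = \frac{\sqrt{6731922}}{114} \approx 22.76$)
$- k = - \frac{\sqrt{6731922}}{114}$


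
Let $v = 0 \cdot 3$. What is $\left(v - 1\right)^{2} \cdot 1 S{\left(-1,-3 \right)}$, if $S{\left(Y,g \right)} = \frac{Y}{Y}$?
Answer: $1$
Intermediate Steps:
$v = 0$
$S{\left(Y,g \right)} = 1$
$\left(v - 1\right)^{2} \cdot 1 S{\left(-1,-3 \right)} = \left(0 - 1\right)^{2} \cdot 1 \cdot 1 = \left(-1\right)^{2} \cdot 1 \cdot 1 = 1 \cdot 1 \cdot 1 = 1 \cdot 1 = 1$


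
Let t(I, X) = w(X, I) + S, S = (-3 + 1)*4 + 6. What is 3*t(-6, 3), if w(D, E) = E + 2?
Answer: -18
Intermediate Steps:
w(D, E) = 2 + E
S = -2 (S = -2*4 + 6 = -8 + 6 = -2)
t(I, X) = I (t(I, X) = (2 + I) - 2 = I)
3*t(-6, 3) = 3*(-6) = -18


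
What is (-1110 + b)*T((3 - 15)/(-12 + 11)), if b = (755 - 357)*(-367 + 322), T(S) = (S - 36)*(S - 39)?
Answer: -12324960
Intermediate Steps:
T(S) = (-39 + S)*(-36 + S) (T(S) = (-36 + S)*(-39 + S) = (-39 + S)*(-36 + S))
b = -17910 (b = 398*(-45) = -17910)
(-1110 + b)*T((3 - 15)/(-12 + 11)) = (-1110 - 17910)*(1404 + ((3 - 15)/(-12 + 11))**2 - 75*(3 - 15)/(-12 + 11)) = -19020*(1404 + (-12/(-1))**2 - (-900)/(-1)) = -19020*(1404 + (-12*(-1))**2 - (-900)*(-1)) = -19020*(1404 + 12**2 - 75*12) = -19020*(1404 + 144 - 900) = -19020*648 = -12324960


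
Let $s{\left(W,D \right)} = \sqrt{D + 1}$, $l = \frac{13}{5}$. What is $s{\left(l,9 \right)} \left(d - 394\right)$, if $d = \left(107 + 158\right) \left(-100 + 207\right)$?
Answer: $27961 \sqrt{10} \approx 88421.0$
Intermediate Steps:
$l = \frac{13}{5}$ ($l = 13 \cdot \frac{1}{5} = \frac{13}{5} \approx 2.6$)
$s{\left(W,D \right)} = \sqrt{1 + D}$
$d = 28355$ ($d = 265 \cdot 107 = 28355$)
$s{\left(l,9 \right)} \left(d - 394\right) = \sqrt{1 + 9} \left(28355 - 394\right) = \sqrt{10} \cdot 27961 = 27961 \sqrt{10}$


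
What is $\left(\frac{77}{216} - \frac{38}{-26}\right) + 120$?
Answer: $\frac{342065}{2808} \approx 121.82$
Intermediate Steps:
$\left(\frac{77}{216} - \frac{38}{-26}\right) + 120 = \left(77 \cdot \frac{1}{216} - - \frac{19}{13}\right) + 120 = \left(\frac{77}{216} + \frac{19}{13}\right) + 120 = \frac{5105}{2808} + 120 = \frac{342065}{2808}$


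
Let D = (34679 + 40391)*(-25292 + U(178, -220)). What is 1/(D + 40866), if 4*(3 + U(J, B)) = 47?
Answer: -2/3795945423 ≈ -5.2688e-10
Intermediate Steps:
U(J, B) = 35/4 (U(J, B) = -3 + (1/4)*47 = -3 + 47/4 = 35/4)
D = -3796027155/2 (D = (34679 + 40391)*(-25292 + 35/4) = 75070*(-101133/4) = -3796027155/2 ≈ -1.8980e+9)
1/(D + 40866) = 1/(-3796027155/2 + 40866) = 1/(-3795945423/2) = -2/3795945423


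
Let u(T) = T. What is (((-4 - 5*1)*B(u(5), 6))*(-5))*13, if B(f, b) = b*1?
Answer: 3510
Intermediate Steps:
B(f, b) = b
(((-4 - 5*1)*B(u(5), 6))*(-5))*13 = (((-4 - 5*1)*6)*(-5))*13 = (((-4 - 5)*6)*(-5))*13 = (-9*6*(-5))*13 = -54*(-5)*13 = 270*13 = 3510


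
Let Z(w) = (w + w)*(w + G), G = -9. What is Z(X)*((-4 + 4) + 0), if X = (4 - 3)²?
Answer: 0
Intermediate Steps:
X = 1 (X = 1² = 1)
Z(w) = 2*w*(-9 + w) (Z(w) = (w + w)*(w - 9) = (2*w)*(-9 + w) = 2*w*(-9 + w))
Z(X)*((-4 + 4) + 0) = (2*1*(-9 + 1))*((-4 + 4) + 0) = (2*1*(-8))*(0 + 0) = -16*0 = 0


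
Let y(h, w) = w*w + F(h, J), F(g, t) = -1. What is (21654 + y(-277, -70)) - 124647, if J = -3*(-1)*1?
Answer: -98094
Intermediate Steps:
J = 3 (J = 3*1 = 3)
y(h, w) = -1 + w² (y(h, w) = w*w - 1 = w² - 1 = -1 + w²)
(21654 + y(-277, -70)) - 124647 = (21654 + (-1 + (-70)²)) - 124647 = (21654 + (-1 + 4900)) - 124647 = (21654 + 4899) - 124647 = 26553 - 124647 = -98094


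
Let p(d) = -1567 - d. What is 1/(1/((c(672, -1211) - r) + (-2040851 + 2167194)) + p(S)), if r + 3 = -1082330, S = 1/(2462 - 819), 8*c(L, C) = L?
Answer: -1985992680/3112051736677 ≈ -0.00063816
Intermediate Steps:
c(L, C) = L/8
S = 1/1643 ≈ 0.00060864
r = -1082333 (r = -3 - 1082330 = -1082333)
1/(1/((c(672, -1211) - r) + (-2040851 + 2167194)) + p(S)) = 1/(1/(((⅛)*672 - 1*(-1082333)) + (-2040851 + 2167194)) + (-1567 - 1*1/1643)) = 1/(1/((84 + 1082333) + 126343) + (-1567 - 1/1643)) = 1/(1/(1082417 + 126343) - 2574582/1643) = 1/(1/1208760 - 2574582/1643) = 1/(-3112051736677/1985992680) = -1985992680/3112051736677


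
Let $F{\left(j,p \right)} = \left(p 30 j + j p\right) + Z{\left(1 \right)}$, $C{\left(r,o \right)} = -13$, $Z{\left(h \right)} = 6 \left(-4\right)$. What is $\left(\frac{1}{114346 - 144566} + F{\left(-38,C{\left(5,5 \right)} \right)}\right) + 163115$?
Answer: $\frac{5391399099}{30220} \approx 1.7841 \cdot 10^{5}$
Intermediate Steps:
$Z{\left(h \right)} = -24$
$F{\left(j,p \right)} = -24 + 31 j p$ ($F{\left(j,p \right)} = \left(p 30 j + j p\right) - 24 = \left(30 p j + j p\right) - 24 = \left(30 j p + j p\right) - 24 = 31 j p - 24 = -24 + 31 j p$)
$\left(\frac{1}{114346 - 144566} + F{\left(-38,C{\left(5,5 \right)} \right)}\right) + 163115 = \left(\frac{1}{114346 - 144566} - \left(24 + 1178 \left(-13\right)\right)\right) + 163115 = \left(\frac{1}{-30220} + \left(-24 + 15314\right)\right) + 163115 = \left(- \frac{1}{30220} + 15290\right) + 163115 = \frac{462063799}{30220} + 163115 = \frac{5391399099}{30220}$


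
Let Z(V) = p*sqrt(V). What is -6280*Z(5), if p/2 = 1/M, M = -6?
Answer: 6280*sqrt(5)/3 ≈ 4680.8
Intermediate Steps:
p = -1/3 (p = 2/(-6) = 2*(-1/6) = -1/3 ≈ -0.33333)
Z(V) = -sqrt(V)/3
-6280*Z(5) = -(-6280)*sqrt(5)/3 = 6280*sqrt(5)/3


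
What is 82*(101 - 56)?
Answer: 3690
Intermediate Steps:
82*(101 - 56) = 82*45 = 3690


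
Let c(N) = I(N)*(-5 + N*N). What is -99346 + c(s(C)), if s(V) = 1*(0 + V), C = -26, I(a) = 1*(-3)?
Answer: -101359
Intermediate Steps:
I(a) = -3
s(V) = V (s(V) = 1*V = V)
c(N) = 15 - 3*N**2 (c(N) = -3*(-5 + N*N) = -3*(-5 + N**2) = 15 - 3*N**2)
-99346 + c(s(C)) = -99346 + (15 - 3*(-26)**2) = -99346 + (15 - 3*676) = -99346 + (15 - 2028) = -99346 - 2013 = -101359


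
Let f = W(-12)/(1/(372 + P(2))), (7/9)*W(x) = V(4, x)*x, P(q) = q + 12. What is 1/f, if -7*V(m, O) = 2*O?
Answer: -49/1000512 ≈ -4.8975e-5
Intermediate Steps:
V(m, O) = -2*O/7
P(q) = 12 + q
W(x) = -18*x²/49 (W(x) = 9*((-2*x/7)*x)/7 = 9*(-2*x²/7)/7 = -18*x²/49)
f = -1000512/49 (f = (-18/49*(-12)²)/(1/(372 + (12 + 2))) = (-18/49*144)/(1/(372 + 14)) = -2592/(49*(1/386)) = -2592/(49*1/386) = -2592/49*386 = -1000512/49 ≈ -20419.)
1/f = 1/(-1000512/49) = -49/1000512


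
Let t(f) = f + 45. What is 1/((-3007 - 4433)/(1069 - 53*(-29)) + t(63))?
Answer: 1303/137004 ≈ 0.0095107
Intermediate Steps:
t(f) = 45 + f
1/((-3007 - 4433)/(1069 - 53*(-29)) + t(63)) = 1/((-3007 - 4433)/(1069 - 53*(-29)) + (45 + 63)) = 1/(-7440/(1069 + 1537) + 108) = 1/(-7440/2606 + 108) = 1/(-7440*1/2606 + 108) = 1/(-3720/1303 + 108) = 1/(137004/1303) = 1303/137004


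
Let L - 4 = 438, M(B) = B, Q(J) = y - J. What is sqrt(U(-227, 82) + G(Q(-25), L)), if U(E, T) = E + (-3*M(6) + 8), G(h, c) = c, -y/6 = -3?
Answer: sqrt(205) ≈ 14.318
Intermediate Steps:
y = 18 (y = -6*(-3) = 18)
Q(J) = 18 - J
L = 442 (L = 4 + 438 = 442)
U(E, T) = -10 + E (U(E, T) = E + (-3*6 + 8) = E + (-18 + 8) = E - 10 = -10 + E)
sqrt(U(-227, 82) + G(Q(-25), L)) = sqrt((-10 - 227) + 442) = sqrt(-237 + 442) = sqrt(205)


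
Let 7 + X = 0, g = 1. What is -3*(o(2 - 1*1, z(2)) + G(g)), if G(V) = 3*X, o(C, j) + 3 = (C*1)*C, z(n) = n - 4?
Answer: 69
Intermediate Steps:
X = -7 (X = -7 + 0 = -7)
z(n) = -4 + n
o(C, j) = -3 + C² (o(C, j) = -3 + (C*1)*C = -3 + C*C = -3 + C²)
G(V) = -21 (G(V) = 3*(-7) = -21)
-3*(o(2 - 1*1, z(2)) + G(g)) = -3*((-3 + (2 - 1*1)²) - 21) = -3*((-3 + (2 - 1)²) - 21) = -3*((-3 + 1²) - 21) = -3*((-3 + 1) - 21) = -3*(-2 - 21) = -3*(-23) = 69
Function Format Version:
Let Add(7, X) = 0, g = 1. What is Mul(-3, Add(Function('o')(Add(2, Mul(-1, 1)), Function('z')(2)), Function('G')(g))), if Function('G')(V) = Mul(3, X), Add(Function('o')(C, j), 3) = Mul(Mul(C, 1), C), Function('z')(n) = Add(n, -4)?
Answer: 69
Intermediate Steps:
X = -7 (X = Add(-7, 0) = -7)
Function('z')(n) = Add(-4, n)
Function('o')(C, j) = Add(-3, Pow(C, 2)) (Function('o')(C, j) = Add(-3, Mul(Mul(C, 1), C)) = Add(-3, Mul(C, C)) = Add(-3, Pow(C, 2)))
Function('G')(V) = -21 (Function('G')(V) = Mul(3, -7) = -21)
Mul(-3, Add(Function('o')(Add(2, Mul(-1, 1)), Function('z')(2)), Function('G')(g))) = Mul(-3, Add(Add(-3, Pow(Add(2, Mul(-1, 1)), 2)), -21)) = Mul(-3, Add(Add(-3, Pow(Add(2, -1), 2)), -21)) = Mul(-3, Add(Add(-3, Pow(1, 2)), -21)) = Mul(-3, Add(Add(-3, 1), -21)) = Mul(-3, Add(-2, -21)) = Mul(-3, -23) = 69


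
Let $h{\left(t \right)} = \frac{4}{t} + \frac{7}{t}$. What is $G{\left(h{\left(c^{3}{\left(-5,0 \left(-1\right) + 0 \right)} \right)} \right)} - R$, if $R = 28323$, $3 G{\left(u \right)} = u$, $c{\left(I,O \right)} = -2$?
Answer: $- \frac{679763}{24} \approx -28323.0$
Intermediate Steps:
$h{\left(t \right)} = \frac{11}{t}$
$G{\left(u \right)} = \frac{u}{3}$
$G{\left(h{\left(c^{3}{\left(-5,0 \left(-1\right) + 0 \right)} \right)} \right)} - R = \frac{11 \frac{1}{\left(-2\right)^{3}}}{3} - 28323 = \frac{11 \frac{1}{-8}}{3} - 28323 = \frac{11 \left(- \frac{1}{8}\right)}{3} - 28323 = \frac{1}{3} \left(- \frac{11}{8}\right) - 28323 = - \frac{11}{24} - 28323 = - \frac{679763}{24}$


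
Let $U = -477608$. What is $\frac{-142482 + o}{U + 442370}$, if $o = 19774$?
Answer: $\frac{61354}{17619} \approx 3.4823$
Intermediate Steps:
$\frac{-142482 + o}{U + 442370} = \frac{-142482 + 19774}{-477608 + 442370} = - \frac{122708}{-35238} = \left(-122708\right) \left(- \frac{1}{35238}\right) = \frac{61354}{17619}$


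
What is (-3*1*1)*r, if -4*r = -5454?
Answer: -8181/2 ≈ -4090.5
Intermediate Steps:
r = 2727/2 (r = -¼*(-5454) = 2727/2 ≈ 1363.5)
(-3*1*1)*r = (-3*1*1)*(2727/2) = -3*1*(2727/2) = -3*2727/2 = -8181/2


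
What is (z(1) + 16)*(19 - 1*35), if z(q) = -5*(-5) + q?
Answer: -672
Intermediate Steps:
z(q) = 25 + q
(z(1) + 16)*(19 - 1*35) = ((25 + 1) + 16)*(19 - 1*35) = (26 + 16)*(19 - 35) = 42*(-16) = -672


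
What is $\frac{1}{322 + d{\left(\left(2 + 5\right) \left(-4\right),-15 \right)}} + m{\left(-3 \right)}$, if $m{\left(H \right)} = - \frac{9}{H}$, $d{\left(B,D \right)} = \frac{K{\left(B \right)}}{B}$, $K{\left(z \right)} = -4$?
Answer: $\frac{6772}{2255} \approx 3.0031$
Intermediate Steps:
$d{\left(B,D \right)} = - \frac{4}{B}$
$\frac{1}{322 + d{\left(\left(2 + 5\right) \left(-4\right),-15 \right)}} + m{\left(-3 \right)} = \frac{1}{322 - \frac{4}{\left(2 + 5\right) \left(-4\right)}} - \frac{9}{-3} = \frac{1}{322 - \frac{4}{7 \left(-4\right)}} - -3 = \frac{1}{322 - \frac{4}{-28}} + 3 = \frac{1}{322 - - \frac{1}{7}} + 3 = \frac{1}{322 + \frac{1}{7}} + 3 = \frac{1}{\frac{2255}{7}} + 3 = \frac{7}{2255} + 3 = \frac{6772}{2255}$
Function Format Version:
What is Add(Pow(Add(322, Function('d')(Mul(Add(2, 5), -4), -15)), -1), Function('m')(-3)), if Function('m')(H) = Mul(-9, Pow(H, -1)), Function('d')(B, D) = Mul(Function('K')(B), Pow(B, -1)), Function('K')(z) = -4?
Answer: Rational(6772, 2255) ≈ 3.0031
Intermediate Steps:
Function('d')(B, D) = Mul(-4, Pow(B, -1))
Add(Pow(Add(322, Function('d')(Mul(Add(2, 5), -4), -15)), -1), Function('m')(-3)) = Add(Pow(Add(322, Mul(-4, Pow(Mul(Add(2, 5), -4), -1))), -1), Mul(-9, Pow(-3, -1))) = Add(Pow(Add(322, Mul(-4, Pow(Mul(7, -4), -1))), -1), Mul(-9, Rational(-1, 3))) = Add(Pow(Add(322, Mul(-4, Pow(-28, -1))), -1), 3) = Add(Pow(Add(322, Mul(-4, Rational(-1, 28))), -1), 3) = Add(Pow(Add(322, Rational(1, 7)), -1), 3) = Add(Pow(Rational(2255, 7), -1), 3) = Add(Rational(7, 2255), 3) = Rational(6772, 2255)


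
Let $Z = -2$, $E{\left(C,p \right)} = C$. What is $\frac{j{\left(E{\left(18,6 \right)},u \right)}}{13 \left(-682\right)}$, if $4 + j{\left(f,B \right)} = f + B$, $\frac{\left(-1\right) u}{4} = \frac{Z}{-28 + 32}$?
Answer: $- \frac{8}{4433} \approx -0.0018046$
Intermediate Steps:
$u = 2$ ($u = - 4 \left(- \frac{2}{-28 + 32}\right) = - 4 \left(- \frac{2}{4}\right) = - 4 \left(\left(-2\right) \frac{1}{4}\right) = \left(-4\right) \left(- \frac{1}{2}\right) = 2$)
$j{\left(f,B \right)} = -4 + B + f$ ($j{\left(f,B \right)} = -4 + \left(f + B\right) = -4 + \left(B + f\right) = -4 + B + f$)
$\frac{j{\left(E{\left(18,6 \right)},u \right)}}{13 \left(-682\right)} = \frac{-4 + 2 + 18}{13 \left(-682\right)} = \frac{16}{-8866} = 16 \left(- \frac{1}{8866}\right) = - \frac{8}{4433}$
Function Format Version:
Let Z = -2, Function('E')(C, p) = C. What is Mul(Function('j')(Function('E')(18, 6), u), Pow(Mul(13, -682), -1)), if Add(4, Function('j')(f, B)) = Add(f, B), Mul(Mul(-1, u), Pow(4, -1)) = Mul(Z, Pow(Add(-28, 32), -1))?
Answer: Rational(-8, 4433) ≈ -0.0018046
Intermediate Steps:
u = 2 (u = Mul(-4, Mul(-2, Pow(Add(-28, 32), -1))) = Mul(-4, Mul(-2, Pow(4, -1))) = Mul(-4, Mul(-2, Rational(1, 4))) = Mul(-4, Rational(-1, 2)) = 2)
Function('j')(f, B) = Add(-4, B, f) (Function('j')(f, B) = Add(-4, Add(f, B)) = Add(-4, Add(B, f)) = Add(-4, B, f))
Mul(Function('j')(Function('E')(18, 6), u), Pow(Mul(13, -682), -1)) = Mul(Add(-4, 2, 18), Pow(Mul(13, -682), -1)) = Mul(16, Pow(-8866, -1)) = Mul(16, Rational(-1, 8866)) = Rational(-8, 4433)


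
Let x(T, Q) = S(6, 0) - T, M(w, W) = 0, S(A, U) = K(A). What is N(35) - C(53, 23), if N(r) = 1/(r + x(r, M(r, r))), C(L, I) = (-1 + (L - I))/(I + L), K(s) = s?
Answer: -49/228 ≈ -0.21491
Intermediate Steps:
S(A, U) = A
x(T, Q) = 6 - T
C(L, I) = (-1 + L - I)/(I + L)
N(r) = ⅙ (N(r) = 1/(r + (6 - r)) = 1/6 = ⅙)
N(35) - C(53, 23) = ⅙ - (-1 + 53 - 1*23)/(23 + 53) = ⅙ - (-1 + 53 - 23)/76 = ⅙ - 29/76 = -49/228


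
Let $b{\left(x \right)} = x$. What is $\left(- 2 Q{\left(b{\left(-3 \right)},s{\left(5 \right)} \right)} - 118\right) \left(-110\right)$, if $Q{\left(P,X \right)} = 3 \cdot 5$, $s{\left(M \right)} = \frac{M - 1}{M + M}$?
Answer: $16280$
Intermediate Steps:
$s{\left(M \right)} = \frac{-1 + M}{2 M}$
$Q{\left(P,X \right)} = 15$
$\left(- 2 Q{\left(b{\left(-3 \right)},s{\left(5 \right)} \right)} - 118\right) \left(-110\right) = \left(\left(-2\right) 15 - 118\right) \left(-110\right) = \left(-30 - 118\right) \left(-110\right) = \left(-148\right) \left(-110\right) = 16280$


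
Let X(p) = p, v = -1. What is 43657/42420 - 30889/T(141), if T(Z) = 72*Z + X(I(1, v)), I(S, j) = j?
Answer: -867149173/430605420 ≈ -2.0138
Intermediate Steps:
T(Z) = -1 + 72*Z (T(Z) = 72*Z - 1 = -1 + 72*Z)
43657/42420 - 30889/T(141) = 43657/42420 - 30889/(-1 + 72*141) = 43657*(1/42420) - 30889/(-1 + 10152) = 43657/42420 - 30889/10151 = -867149173/430605420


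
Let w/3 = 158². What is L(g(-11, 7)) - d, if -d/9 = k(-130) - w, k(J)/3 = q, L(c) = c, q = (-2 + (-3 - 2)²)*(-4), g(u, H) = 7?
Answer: -676505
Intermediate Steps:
q = -92 (q = (-2 + (-5)²)*(-4) = (-2 + 25)*(-4) = 23*(-4) = -92)
k(J) = -276 (k(J) = 3*(-92) = -276)
w = 74892 (w = 3*158² = 3*24964 = 74892)
d = 676512 (d = -9*(-276 - 1*74892) = -9*(-276 - 74892) = -9*(-75168) = 676512)
L(g(-11, 7)) - d = 7 - 1*676512 = 7 - 676512 = -676505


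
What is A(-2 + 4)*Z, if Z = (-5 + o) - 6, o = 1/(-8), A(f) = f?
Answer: -89/4 ≈ -22.250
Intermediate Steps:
o = -1/8 ≈ -0.12500
Z = -89/8 (Z = (-5 - 1/8) - 6 = -41/8 - 6 = -89/8 ≈ -11.125)
A(-2 + 4)*Z = (-2 + 4)*(-89/8) = 2*(-89/8) = -89/4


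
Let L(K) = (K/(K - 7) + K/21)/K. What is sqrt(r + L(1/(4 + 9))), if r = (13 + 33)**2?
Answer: sqrt(93311330)/210 ≈ 45.999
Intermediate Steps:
r = 2116 (r = 46**2 = 2116)
L(K) = (K/21 + K/(-7 + K))/K (L(K) = (K/(-7 + K) + K*(1/21))/K = (K/(-7 + K) + K/21)/K = (K/21 + K/(-7 + K))/K)
sqrt(r + L(1/(4 + 9))) = sqrt(2116 + (14 + 1/(4 + 9))/(21*(-7 + 1/(4 + 9)))) = sqrt(2116 + (14 + 1/13)/(21*(-7 + 1/13))) = sqrt(2116 + (1/21)*(183/13)/(-90/13)) = sqrt(2116 + (1/21)*(-13/90)*(183/13)) = sqrt(2116 - 61/630) = sqrt(1333019/630) = sqrt(93311330)/210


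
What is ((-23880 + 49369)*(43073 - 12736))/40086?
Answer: 773259793/40086 ≈ 19290.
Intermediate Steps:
((-23880 + 49369)*(43073 - 12736))/40086 = (25489*30337)*(1/40086) = 773259793*(1/40086) = 773259793/40086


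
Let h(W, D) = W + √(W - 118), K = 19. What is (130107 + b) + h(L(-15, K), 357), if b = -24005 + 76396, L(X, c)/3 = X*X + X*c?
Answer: 182318 + I*√298 ≈ 1.8232e+5 + 17.263*I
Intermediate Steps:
L(X, c) = 3*X² + 3*X*c (L(X, c) = 3*(X*X + X*c) = 3*(X² + X*c) = 3*X² + 3*X*c)
b = 52391
h(W, D) = W + √(-118 + W)
(130107 + b) + h(L(-15, K), 357) = (130107 + 52391) + (3*(-15)*(-15 + 19) + √(-118 + 3*(-15)*(-15 + 19))) = 182498 + (3*(-15)*4 + √(-118 + 3*(-15)*4)) = 182498 + (-180 + √(-118 - 180)) = 182498 + (-180 + √(-298)) = 182498 + (-180 + I*√298) = 182318 + I*√298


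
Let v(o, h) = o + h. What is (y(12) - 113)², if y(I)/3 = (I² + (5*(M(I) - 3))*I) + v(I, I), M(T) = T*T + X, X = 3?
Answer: 692268721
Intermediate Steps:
M(T) = 3 + T² (M(T) = T*T + 3 = T² + 3 = 3 + T²)
v(o, h) = h + o
y(I) = 3*I² + 6*I + 15*I³ (y(I) = 3*((I² + (5*((3 + I²) - 3))*I) + (I + I)) = 3*((I² + (5*I²)*I) + 2*I) = 3*((I² + 5*I³) + 2*I) = 3*(I² + 2*I + 5*I³) = 3*I² + 6*I + 15*I³)
(y(12) - 113)² = (3*12*(2 + 12 + 5*12²) - 113)² = (3*12*(2 + 12 + 5*144) - 113)² = (3*12*(2 + 12 + 720) - 113)² = (3*12*734 - 113)² = (26424 - 113)² = 26311² = 692268721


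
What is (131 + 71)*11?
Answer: 2222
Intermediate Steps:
(131 + 71)*11 = 202*11 = 2222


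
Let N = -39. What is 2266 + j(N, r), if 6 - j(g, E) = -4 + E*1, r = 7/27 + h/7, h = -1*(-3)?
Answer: 430034/189 ≈ 2275.3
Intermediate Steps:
h = 3
r = 130/189 (r = 7/27 + 3/7 = 130/189 ≈ 0.68783)
j(g, E) = 10 - E (j(g, E) = 6 - (-4 + E*1) = 6 - (-4 + E) = 6 + (4 - E) = 10 - E)
2266 + j(N, r) = 2266 + (10 - 1*130/189) = 2266 + (10 - 130/189) = 2266 + 1760/189 = 430034/189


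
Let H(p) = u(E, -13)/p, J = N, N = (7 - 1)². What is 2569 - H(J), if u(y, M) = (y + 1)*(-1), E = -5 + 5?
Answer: 92485/36 ≈ 2569.0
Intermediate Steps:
E = 0
N = 36 (N = 6² = 36)
J = 36
u(y, M) = -1 - y (u(y, M) = (1 + y)*(-1) = -1 - y)
H(p) = -1/p (H(p) = (-1 - 1*0)/p = (-1 + 0)/p = -1/p)
2569 - H(J) = 2569 - (-1)/36 = 2569 - 1*(-1/36) = 2569 + 1/36 = 92485/36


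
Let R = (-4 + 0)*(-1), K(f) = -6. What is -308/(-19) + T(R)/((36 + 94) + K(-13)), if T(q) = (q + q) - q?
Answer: 9567/589 ≈ 16.243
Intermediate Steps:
R = 4 (R = -4*(-1) = 4)
T(q) = q (T(q) = 2*q - q = q)
-308/(-19) + T(R)/((36 + 94) + K(-13)) = -308/(-19) + 4/((36 + 94) - 6) = -308*(-1/19) + 4/(130 - 6) = 308/19 + 4/124 = 308/19 + 4*(1/124) = 308/19 + 1/31 = 9567/589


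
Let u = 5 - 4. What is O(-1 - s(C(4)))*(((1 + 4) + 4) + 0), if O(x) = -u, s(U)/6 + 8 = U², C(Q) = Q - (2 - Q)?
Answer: -9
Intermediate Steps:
u = 1
C(Q) = -2 + 2*Q (C(Q) = Q + (-2 + Q) = -2 + 2*Q)
s(U) = -48 + 6*U²
O(x) = -1 (O(x) = -1*1 = -1)
O(-1 - s(C(4)))*(((1 + 4) + 4) + 0) = -(((1 + 4) + 4) + 0) = -((5 + 4) + 0) = -(9 + 0) = -1*9 = -9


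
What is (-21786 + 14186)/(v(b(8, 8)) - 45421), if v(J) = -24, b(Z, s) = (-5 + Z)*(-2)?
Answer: 1520/9089 ≈ 0.16724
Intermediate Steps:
b(Z, s) = 10 - 2*Z
(-21786 + 14186)/(v(b(8, 8)) - 45421) = (-21786 + 14186)/(-24 - 45421) = -7600/(-45445) = -7600*(-1/45445) = 1520/9089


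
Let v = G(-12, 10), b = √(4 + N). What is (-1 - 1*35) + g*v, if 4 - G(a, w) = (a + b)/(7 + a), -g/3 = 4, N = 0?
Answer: -60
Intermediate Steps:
g = -12 (g = -3*4 = -12)
b = 2 (b = √(4 + 0) = √4 = 2)
G(a, w) = 4 - (2 + a)/(7 + a) (G(a, w) = 4 - (a + 2)/(7 + a) = 4 - (2 + a)/(7 + a))
v = 2 (v = (26 + 3*(-12))/(7 - 12) = (26 - 36)/(-5) = -⅕*(-10) = 2)
(-1 - 1*35) + g*v = (-1 - 1*35) - 12*2 = (-1 - 35) - 24 = -36 - 24 = -60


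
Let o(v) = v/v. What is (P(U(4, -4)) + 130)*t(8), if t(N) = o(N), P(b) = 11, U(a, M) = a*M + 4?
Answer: 141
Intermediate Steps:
o(v) = 1
U(a, M) = 4 + M*a (U(a, M) = M*a + 4 = 4 + M*a)
t(N) = 1
(P(U(4, -4)) + 130)*t(8) = (11 + 130)*1 = 141*1 = 141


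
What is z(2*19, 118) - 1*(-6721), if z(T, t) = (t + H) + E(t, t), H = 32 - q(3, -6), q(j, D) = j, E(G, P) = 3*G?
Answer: 7222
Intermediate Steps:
H = 29 (H = 32 - 1*3 = 32 - 3 = 29)
z(T, t) = 29 + 4*t (z(T, t) = (t + 29) + 3*t = (29 + t) + 3*t = 29 + 4*t)
z(2*19, 118) - 1*(-6721) = (29 + 4*118) - 1*(-6721) = (29 + 472) + 6721 = 501 + 6721 = 7222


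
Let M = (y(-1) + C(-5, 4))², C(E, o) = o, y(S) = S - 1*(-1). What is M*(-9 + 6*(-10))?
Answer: -1104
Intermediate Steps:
y(S) = 1 + S (y(S) = S + 1 = 1 + S)
M = 16 (M = ((1 - 1) + 4)² = (0 + 4)² = 4² = 16)
M*(-9 + 6*(-10)) = 16*(-9 + 6*(-10)) = 16*(-9 - 60) = 16*(-69) = -1104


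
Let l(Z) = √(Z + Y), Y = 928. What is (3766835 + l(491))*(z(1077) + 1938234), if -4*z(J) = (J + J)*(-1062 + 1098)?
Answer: 7227983806080 + 1918848*√1419 ≈ 7.2281e+12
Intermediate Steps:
l(Z) = √(928 + Z) (l(Z) = √(Z + 928) = √(928 + Z))
z(J) = -18*J (z(J) = -(J + J)*(-1062 + 1098)/4 = -2*J*36/4 = -18*J)
(3766835 + l(491))*(z(1077) + 1938234) = (3766835 + √(928 + 491))*(-18*1077 + 1938234) = (3766835 + √1419)*(-19386 + 1938234) = (3766835 + √1419)*1918848 = 7227983806080 + 1918848*√1419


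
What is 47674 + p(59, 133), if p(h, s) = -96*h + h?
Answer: 42069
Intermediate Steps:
p(h, s) = -95*h
47674 + p(59, 133) = 47674 - 95*59 = 47674 - 5605 = 42069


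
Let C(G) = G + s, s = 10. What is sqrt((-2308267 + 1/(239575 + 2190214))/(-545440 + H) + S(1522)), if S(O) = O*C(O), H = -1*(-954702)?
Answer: 7*sqrt(472259957695561551955)/99621349 ≈ 1527.0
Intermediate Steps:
C(G) = 10 + G (C(G) = G + 10 = 10 + G)
H = 954702
S(O) = O*(10 + O)
sqrt((-2308267 + 1/(239575 + 2190214))/(-545440 + H) + S(1522)) = sqrt((-2308267 + 1/(239575 + 2190214))/(-545440 + 954702) + 1522*(10 + 1522)) = sqrt((-2308267 + 1/2429789)/409262 + 1522*1532) = sqrt((-2308267 + 1/2429789)*(1/409262) + 2331704) = sqrt(-5608601765662/2429789*1/409262 + 2331704) = sqrt(-12923045543/2291291027 + 2331704) = sqrt(5342599529774465/2291291027) = 7*sqrt(472259957695561551955)/99621349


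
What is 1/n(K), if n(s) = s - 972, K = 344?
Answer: -1/628 ≈ -0.0015924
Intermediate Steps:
n(s) = -972 + s
1/n(K) = 1/(-972 + 344) = 1/(-628) = -1/628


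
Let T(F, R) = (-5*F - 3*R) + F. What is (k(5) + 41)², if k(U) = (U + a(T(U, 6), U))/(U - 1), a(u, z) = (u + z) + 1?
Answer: 18769/16 ≈ 1173.1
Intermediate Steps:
T(F, R) = -4*F - 3*R
a(u, z) = 1 + u + z
k(U) = (-17 - 2*U)/(-1 + U) (k(U) = (U + (1 + (-4*U - 3*6) + U))/(U - 1) = (U + (1 + (-4*U - 18) + U))/(-1 + U) = (U + (1 + (-18 - 4*U) + U))/(-1 + U) = (U + (-17 - 3*U))/(-1 + U) = (-17 - 2*U)/(-1 + U))
(k(5) + 41)² = ((-17 - 2*5)/(-1 + 5) + 41)² = ((-17 - 10)/4 + 41)² = ((¼)*(-27) + 41)² = (-27/4 + 41)² = (137/4)² = 18769/16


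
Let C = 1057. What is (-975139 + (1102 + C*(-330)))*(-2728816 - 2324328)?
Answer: 6684536380968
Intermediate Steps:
(-975139 + (1102 + C*(-330)))*(-2728816 - 2324328) = (-975139 + (1102 + 1057*(-330)))*(-2728816 - 2324328) = (-975139 + (1102 - 348810))*(-5053144) = (-975139 - 347708)*(-5053144) = -1322847*(-5053144) = 6684536380968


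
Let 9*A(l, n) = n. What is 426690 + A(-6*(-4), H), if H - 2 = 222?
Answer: 3840434/9 ≈ 4.2672e+5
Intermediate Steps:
H = 224 (H = 2 + 222 = 224)
A(l, n) = n/9
426690 + A(-6*(-4), H) = 426690 + (⅑)*224 = 426690 + 224/9 = 3840434/9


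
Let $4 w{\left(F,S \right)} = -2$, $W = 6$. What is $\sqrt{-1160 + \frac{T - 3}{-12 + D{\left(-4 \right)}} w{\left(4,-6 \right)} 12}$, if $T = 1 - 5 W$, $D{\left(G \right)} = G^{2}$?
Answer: $2 i \sqrt{278} \approx 33.347 i$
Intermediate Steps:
$w{\left(F,S \right)} = - \frac{1}{2}$ ($w{\left(F,S \right)} = \frac{1}{4} \left(-2\right) = - \frac{1}{2}$)
$T = -29$ ($T = 1 - 30 = -29$)
$\sqrt{-1160 + \frac{T - 3}{-12 + D{\left(-4 \right)}} w{\left(4,-6 \right)} 12} = \sqrt{-1160 + \frac{-29 - 3}{-12 + \left(-4\right)^{2}} \left(- \frac{1}{2}\right) 12} = \sqrt{-1160 + - \frac{32}{-12 + 16} \left(- \frac{1}{2}\right) 12} = \sqrt{-1160 + - \frac{32}{4} \left(- \frac{1}{2}\right) 12} = \sqrt{-1160 + \left(-32\right) \frac{1}{4} \left(- \frac{1}{2}\right) 12} = \sqrt{-1160 + \left(-8\right) \left(- \frac{1}{2}\right) 12} = \sqrt{-1160 + 4 \cdot 12} = \sqrt{-1160 + 48} = \sqrt{-1112} = 2 i \sqrt{278}$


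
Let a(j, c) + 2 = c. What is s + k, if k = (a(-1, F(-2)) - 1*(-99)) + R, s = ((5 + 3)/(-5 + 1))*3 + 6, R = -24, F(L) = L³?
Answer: 65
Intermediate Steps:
s = 0 (s = (8/(-4))*3 + 6 = (8*(-¼))*3 + 6 = -2*3 + 6 = -6 + 6 = 0)
a(j, c) = -2 + c
k = 65 (k = ((-2 + (-2)³) - 1*(-99)) - 24 = ((-2 - 8) + 99) - 24 = (-10 + 99) - 24 = 89 - 24 = 65)
s + k = 0 + 65 = 65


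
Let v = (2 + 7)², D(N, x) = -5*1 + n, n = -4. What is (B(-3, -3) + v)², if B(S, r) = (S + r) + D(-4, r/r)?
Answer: 4356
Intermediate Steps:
D(N, x) = -9 (D(N, x) = -5*1 - 4 = -5 - 4 = -9)
B(S, r) = -9 + S + r (B(S, r) = (S + r) - 9 = -9 + S + r)
v = 81 (v = 9² = 81)
(B(-3, -3) + v)² = ((-9 - 3 - 3) + 81)² = (-15 + 81)² = 66² = 4356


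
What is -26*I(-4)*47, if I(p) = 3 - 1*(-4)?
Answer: -8554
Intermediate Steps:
I(p) = 7 (I(p) = 3 + 4 = 7)
-26*I(-4)*47 = -26*7*47 = -182*47 = -8554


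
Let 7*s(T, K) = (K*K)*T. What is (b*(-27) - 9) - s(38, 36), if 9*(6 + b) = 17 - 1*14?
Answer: -48240/7 ≈ -6891.4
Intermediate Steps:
b = -17/3 (b = -6 + (17 - 1*14)/9 = -6 + (17 - 14)/9 = -6 + (⅑)*3 = -6 + ⅓ = -17/3 ≈ -5.6667)
s(T, K) = T*K²/7 (s(T, K) = ((K*K)*T)/7 = (K²*T)/7 = (T*K²)/7 = T*K²/7)
(b*(-27) - 9) - s(38, 36) = (-17/3*(-27) - 9) - 38*36²/7 = (153 - 9) - 38*1296/7 = 144 - 1*49248/7 = 144 - 49248/7 = -48240/7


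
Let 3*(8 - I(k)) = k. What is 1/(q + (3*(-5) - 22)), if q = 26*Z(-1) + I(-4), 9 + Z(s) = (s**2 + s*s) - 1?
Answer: -3/707 ≈ -0.0042433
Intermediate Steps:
I(k) = 8 - k/3
Z(s) = -10 + 2*s**2 (Z(s) = -9 + ((s**2 + s*s) - 1) = -9 + ((s**2 + s**2) - 1) = -9 + (2*s**2 - 1) = -9 + (-1 + 2*s**2) = -10 + 2*s**2)
q = -596/3 (q = 26*(-10 + 2*(-1)**2) + (8 - 1/3*(-4)) = 26*(-10 + 2*1) + (8 + 4/3) = 26*(-10 + 2) + 28/3 = 26*(-8) + 28/3 = -208 + 28/3 = -596/3 ≈ -198.67)
1/(q + (3*(-5) - 22)) = 1/(-596/3 + (3*(-5) - 22)) = 1/(-596/3 + (-15 - 22)) = 1/(-596/3 - 37) = 1/(-707/3) = -3/707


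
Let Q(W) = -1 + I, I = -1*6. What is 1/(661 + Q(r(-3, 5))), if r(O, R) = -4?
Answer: 1/654 ≈ 0.0015291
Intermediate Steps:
I = -6
Q(W) = -7 (Q(W) = -1 - 6 = -7)
1/(661 + Q(r(-3, 5))) = 1/(661 - 7) = 1/654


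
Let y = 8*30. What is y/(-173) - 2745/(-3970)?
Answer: -95583/137362 ≈ -0.69585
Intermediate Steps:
y = 240
y/(-173) - 2745/(-3970) = 240/(-173) - 2745/(-3970) = 240*(-1/173) - 2745*(-1/3970) = -240/173 + 549/794 = -95583/137362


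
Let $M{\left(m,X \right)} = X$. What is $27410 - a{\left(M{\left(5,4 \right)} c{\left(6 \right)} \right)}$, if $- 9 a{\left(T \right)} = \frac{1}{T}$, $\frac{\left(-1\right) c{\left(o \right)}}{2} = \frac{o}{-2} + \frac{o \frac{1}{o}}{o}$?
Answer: $\frac{5591641}{204} \approx 27410.0$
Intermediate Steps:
$c{\left(o \right)} = o - \frac{2}{o}$ ($c{\left(o \right)} = - 2 \left(\frac{o}{-2} + \frac{o \frac{1}{o}}{o}\right) = - 2 \left(o \left(- \frac{1}{2}\right) + 1 \frac{1}{o}\right) = - 2 \left(- \frac{o}{2} + \frac{1}{o}\right) = - 2 \left(\frac{1}{o} - \frac{o}{2}\right) = o - \frac{2}{o}$)
$a{\left(T \right)} = - \frac{1}{9 T}$
$27410 - a{\left(M{\left(5,4 \right)} c{\left(6 \right)} \right)} = 27410 - - \frac{1}{9 \cdot 4 \left(6 - \frac{2}{6}\right)} = 27410 - - \frac{1}{9 \cdot 4 \left(6 - \frac{1}{3}\right)} = 27410 - - \frac{1}{9 \cdot 4 \cdot \frac{17}{3}} = 27410 - - \frac{1}{9 \cdot \frac{68}{3}} = 27410 - \left(- \frac{1}{9}\right) \frac{3}{68} = 27410 - - \frac{1}{204} = 27410 + \frac{1}{204} = \frac{5591641}{204}$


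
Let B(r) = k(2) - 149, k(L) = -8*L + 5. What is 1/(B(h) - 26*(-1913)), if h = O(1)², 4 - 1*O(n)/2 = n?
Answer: 1/49578 ≈ 2.0170e-5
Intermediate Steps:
O(n) = 8 - 2*n
h = 36 (h = (8 - 2*1)² = (8 - 2)² = 6² = 36)
k(L) = 5 - 8*L
B(r) = -160 (B(r) = (5 - 8*2) - 149 = (5 - 16) - 149 = -11 - 149 = -160)
1/(B(h) - 26*(-1913)) = 1/(-160 - 26*(-1913)) = 1/(-160 + 49738) = 1/49578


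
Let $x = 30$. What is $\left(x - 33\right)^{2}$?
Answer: $9$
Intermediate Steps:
$\left(x - 33\right)^{2} = \left(30 - 33\right)^{2} = \left(-3\right)^{2} = 9$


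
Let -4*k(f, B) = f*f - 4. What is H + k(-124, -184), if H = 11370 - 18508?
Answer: -10981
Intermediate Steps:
k(f, B) = 1 - f²/4 (k(f, B) = -(f*f - 4)/4 = -(f² - 4)/4 = -(-4 + f²)/4 = 1 - f²/4)
H = -7138
H + k(-124, -184) = -7138 + (1 - ¼*(-124)²) = -7138 + (1 - ¼*15376) = -7138 + (1 - 3844) = -7138 - 3843 = -10981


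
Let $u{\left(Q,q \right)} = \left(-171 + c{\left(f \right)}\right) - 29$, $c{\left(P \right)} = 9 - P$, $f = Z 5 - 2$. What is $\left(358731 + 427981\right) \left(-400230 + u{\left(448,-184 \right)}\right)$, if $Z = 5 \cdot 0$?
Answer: $-315014432328$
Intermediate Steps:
$Z = 0$
$f = -2$ ($f = 0 \cdot 5 - 2 = 0 - 2 = -2$)
$u{\left(Q,q \right)} = -189$ ($u{\left(Q,q \right)} = \left(-171 + \left(9 - -2\right)\right) - 29 = \left(-171 + \left(9 + 2\right)\right) - 29 = \left(-171 + 11\right) - 29 = -160 - 29 = -189$)
$\left(358731 + 427981\right) \left(-400230 + u{\left(448,-184 \right)}\right) = \left(358731 + 427981\right) \left(-400230 - 189\right) = 786712 \left(-400419\right) = -315014432328$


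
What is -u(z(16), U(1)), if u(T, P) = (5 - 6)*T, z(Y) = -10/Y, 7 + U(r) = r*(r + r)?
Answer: -5/8 ≈ -0.62500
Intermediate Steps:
U(r) = -7 + 2*r² (U(r) = -7 + r*(r + r) = -7 + r*(2*r) = -7 + 2*r²)
u(T, P) = -T
-u(z(16), U(1)) = -(-1)*(-10/16) = -(-1)*(-10*1/16) = -(-1)*(-5)/8 = -1*5/8 = -5/8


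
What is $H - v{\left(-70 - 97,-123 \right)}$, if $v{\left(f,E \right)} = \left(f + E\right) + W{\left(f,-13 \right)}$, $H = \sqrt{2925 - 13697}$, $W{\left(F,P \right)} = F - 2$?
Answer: $459 + 2 i \sqrt{2693} \approx 459.0 + 103.79 i$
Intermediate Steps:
$W{\left(F,P \right)} = -2 + F$
$H = 2 i \sqrt{2693}$ ($H = \sqrt{-10772} = 2 i \sqrt{2693} \approx 103.79 i$)
$v{\left(f,E \right)} = -2 + E + 2 f$ ($v{\left(f,E \right)} = \left(f + E\right) + \left(-2 + f\right) = \left(E + f\right) + \left(-2 + f\right) = -2 + E + 2 f$)
$H - v{\left(-70 - 97,-123 \right)} = 2 i \sqrt{2693} - \left(-2 - 123 + 2 \left(-70 - 97\right)\right) = 2 i \sqrt{2693} - \left(-2 - 123 + 2 \left(-167\right)\right) = 2 i \sqrt{2693} - \left(-2 - 123 - 334\right) = 2 i \sqrt{2693} - -459 = 2 i \sqrt{2693} + 459 = 459 + 2 i \sqrt{2693}$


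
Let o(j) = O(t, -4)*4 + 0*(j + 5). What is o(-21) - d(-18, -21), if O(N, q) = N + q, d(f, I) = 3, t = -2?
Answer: -27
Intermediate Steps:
o(j) = -24 (o(j) = (-2 - 4)*4 + 0*(j + 5) = -6*4 + 0*(5 + j) = -24 + 0 = -24)
o(-21) - d(-18, -21) = -24 - 1*3 = -24 - 3 = -27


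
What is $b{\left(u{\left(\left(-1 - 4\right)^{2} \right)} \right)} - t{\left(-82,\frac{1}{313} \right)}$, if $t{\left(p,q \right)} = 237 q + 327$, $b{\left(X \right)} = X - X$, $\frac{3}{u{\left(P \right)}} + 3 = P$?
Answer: $- \frac{102588}{313} \approx -327.76$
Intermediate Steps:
$u{\left(P \right)} = \frac{3}{-3 + P}$
$b{\left(X \right)} = 0$
$t{\left(p,q \right)} = 327 + 237 q$
$b{\left(u{\left(\left(-1 - 4\right)^{2} \right)} \right)} - t{\left(-82,\frac{1}{313} \right)} = 0 - \left(327 + \frac{237}{313}\right) = 0 - \frac{102588}{313} = - \frac{102588}{313}$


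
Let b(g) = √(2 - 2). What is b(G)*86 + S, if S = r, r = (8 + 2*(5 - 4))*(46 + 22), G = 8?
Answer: 680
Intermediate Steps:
b(g) = 0 (b(g) = √0 = 0)
r = 680 (r = (8 + 2*1)*68 = (8 + 2)*68 = 10*68 = 680)
S = 680
b(G)*86 + S = 0*86 + 680 = 0 + 680 = 680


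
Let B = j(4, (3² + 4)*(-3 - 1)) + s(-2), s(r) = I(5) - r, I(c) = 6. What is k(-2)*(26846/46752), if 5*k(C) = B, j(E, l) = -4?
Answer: 13423/29220 ≈ 0.45938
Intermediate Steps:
s(r) = 6 - r
B = 4 (B = -4 + (6 - 1*(-2)) = -4 + (6 + 2) = -4 + 8 = 4)
k(C) = ⅘ (k(C) = (⅕)*4 = ⅘)
k(-2)*(26846/46752) = 4*(26846/46752)/5 = 4*(26846*(1/46752))/5 = (⅘)*(13423/23376) = 13423/29220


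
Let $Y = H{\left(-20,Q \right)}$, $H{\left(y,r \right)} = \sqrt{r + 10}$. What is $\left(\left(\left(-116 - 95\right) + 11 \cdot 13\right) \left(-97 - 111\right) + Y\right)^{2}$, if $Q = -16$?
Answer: $\left(14144 + i \sqrt{6}\right)^{2} \approx 2.0005 \cdot 10^{8} + 6.93 \cdot 10^{4} i$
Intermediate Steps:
$H{\left(y,r \right)} = \sqrt{10 + r}$
$Y = i \sqrt{6}$ ($Y = \sqrt{10 - 16} = \sqrt{-6} = i \sqrt{6} \approx 2.4495 i$)
$\left(\left(\left(-116 - 95\right) + 11 \cdot 13\right) \left(-97 - 111\right) + Y\right)^{2} = \left(\left(\left(-116 - 95\right) + 11 \cdot 13\right) \left(-97 - 111\right) + i \sqrt{6}\right)^{2} = \left(\left(-211 + 143\right) \left(-208\right) + i \sqrt{6}\right)^{2} = \left(\left(-68\right) \left(-208\right) + i \sqrt{6}\right)^{2} = \left(14144 + i \sqrt{6}\right)^{2}$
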